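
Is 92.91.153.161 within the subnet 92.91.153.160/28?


Subnet network: 92.91.153.160
Test IP AND mask: 92.91.153.160
Yes, 92.91.153.161 is in 92.91.153.160/28


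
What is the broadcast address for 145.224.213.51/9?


Network: 145.128.0.0/9
Host bits = 23
Set all host bits to 1:
Broadcast: 145.255.255.255


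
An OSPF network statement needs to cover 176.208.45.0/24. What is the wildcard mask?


Subnet mask: 255.255.255.0
Wildcard = 255.255.255.255 - subnet mask
255 - 255 = 0
255 - 255 = 0
255 - 255 = 0
255 - 0 = 255
Wildcard: 0.0.0.255


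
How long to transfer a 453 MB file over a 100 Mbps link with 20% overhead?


Effective throughput = 100 * (1 - 20/100) = 80 Mbps
File size in Mb = 453 * 8 = 3624 Mb
Time = 3624 / 80
Time = 45.3 seconds


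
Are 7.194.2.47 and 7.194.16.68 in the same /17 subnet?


Mask: 255.255.128.0
7.194.2.47 AND mask = 7.194.0.0
7.194.16.68 AND mask = 7.194.0.0
Yes, same subnet (7.194.0.0)


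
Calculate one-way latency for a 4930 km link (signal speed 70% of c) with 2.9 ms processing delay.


Speed = 0.7 * 3e5 km/s = 210000 km/s
Propagation delay = 4930 / 210000 = 0.0235 s = 23.4762 ms
Processing delay = 2.9 ms
Total one-way latency = 26.3762 ms


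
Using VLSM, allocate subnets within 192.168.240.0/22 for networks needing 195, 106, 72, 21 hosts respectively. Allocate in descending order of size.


195 hosts -> /24 (254 usable): 192.168.240.0/24
106 hosts -> /25 (126 usable): 192.168.241.0/25
72 hosts -> /25 (126 usable): 192.168.241.128/25
21 hosts -> /27 (30 usable): 192.168.242.0/27
Allocation: 192.168.240.0/24 (195 hosts, 254 usable); 192.168.241.0/25 (106 hosts, 126 usable); 192.168.241.128/25 (72 hosts, 126 usable); 192.168.242.0/27 (21 hosts, 30 usable)


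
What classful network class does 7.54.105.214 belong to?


First octet: 7
Binary: 00000111
0xxxxxxx -> Class A (1-126)
Class A, default mask 255.0.0.0 (/8)


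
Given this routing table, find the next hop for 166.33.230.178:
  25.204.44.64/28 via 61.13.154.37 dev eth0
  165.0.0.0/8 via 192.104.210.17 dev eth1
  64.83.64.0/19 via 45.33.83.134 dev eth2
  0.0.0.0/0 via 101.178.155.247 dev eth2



Longest prefix match for 166.33.230.178:
  /28 25.204.44.64: no
  /8 165.0.0.0: no
  /19 64.83.64.0: no
  /0 0.0.0.0: MATCH
Selected: next-hop 101.178.155.247 via eth2 (matched /0)


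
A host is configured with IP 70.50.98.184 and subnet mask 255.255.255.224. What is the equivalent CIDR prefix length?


Binary: 11111111.11111111.11111111.11100000
Count leading 1s
Prefix: /27


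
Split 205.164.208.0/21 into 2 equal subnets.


New prefix = 21 + 1 = 22
Each subnet has 1024 addresses
  205.164.208.0/22
  205.164.212.0/22
Subnets: 205.164.208.0/22, 205.164.212.0/22


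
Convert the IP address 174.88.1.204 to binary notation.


174 = 10101110
88 = 01011000
1 = 00000001
204 = 11001100
Binary: 10101110.01011000.00000001.11001100


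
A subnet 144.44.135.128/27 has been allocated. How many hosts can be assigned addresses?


Host bits = 32 - 27 = 5
Total addresses = 2^5 = 32
Usable = total - 2 (network and broadcast)
Usable hosts: 30


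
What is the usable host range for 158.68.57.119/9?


Network: 158.0.0.0
Broadcast: 158.127.255.255
First usable = network + 1
Last usable = broadcast - 1
Range: 158.0.0.1 to 158.127.255.254


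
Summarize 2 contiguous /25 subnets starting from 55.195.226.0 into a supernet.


Original prefix: /25
Number of subnets: 2 = 2^1
New prefix = 25 - 1 = 24
Supernet: 55.195.226.0/24


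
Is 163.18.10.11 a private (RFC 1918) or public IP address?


RFC 1918 private ranges:
  10.0.0.0/8 (10.0.0.0 - 10.255.255.255)
  172.16.0.0/12 (172.16.0.0 - 172.31.255.255)
  192.168.0.0/16 (192.168.0.0 - 192.168.255.255)
Public (not in any RFC 1918 range)


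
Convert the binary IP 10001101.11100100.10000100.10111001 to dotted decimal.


10001101 = 141
11100100 = 228
10000100 = 132
10111001 = 185
IP: 141.228.132.185


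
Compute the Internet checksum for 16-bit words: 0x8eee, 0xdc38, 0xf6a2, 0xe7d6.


Sum all words (with carry folding):
+ 0x8eee = 0x8eee
+ 0xdc38 = 0x6b27
+ 0xf6a2 = 0x61ca
+ 0xe7d6 = 0x49a1
One's complement: ~0x49a1
Checksum = 0xb65e


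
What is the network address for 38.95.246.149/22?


IP:   00100110.01011111.11110110.10010101
Mask: 11111111.11111111.11111100.00000000
AND operation:
Net:  00100110.01011111.11110100.00000000
Network: 38.95.244.0/22


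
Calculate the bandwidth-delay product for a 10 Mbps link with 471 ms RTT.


BDP = bandwidth * RTT
= 10 Mbps * 471 ms
= 10 * 1e6 * 471 / 1000 bits
= 4710000 bits
= 588750 bytes
= 574.9512 KB
BDP = 4710000 bits (588750 bytes)


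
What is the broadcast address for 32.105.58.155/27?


Network: 32.105.58.128/27
Host bits = 5
Set all host bits to 1:
Broadcast: 32.105.58.159


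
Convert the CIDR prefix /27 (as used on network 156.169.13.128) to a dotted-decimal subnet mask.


/27 means 27 network bits, 5 host bits
Binary: 11111111111111111111111111100000
Mask: 255.255.255.224


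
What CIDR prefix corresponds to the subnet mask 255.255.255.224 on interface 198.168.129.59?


Binary: 11111111.11111111.11111111.11100000
Count leading 1s
Prefix: /27


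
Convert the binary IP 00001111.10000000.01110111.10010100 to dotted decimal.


00001111 = 15
10000000 = 128
01110111 = 119
10010100 = 148
IP: 15.128.119.148


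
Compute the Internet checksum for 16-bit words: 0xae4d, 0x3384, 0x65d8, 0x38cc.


Sum all words (with carry folding):
+ 0xae4d = 0xae4d
+ 0x3384 = 0xe1d1
+ 0x65d8 = 0x47aa
+ 0x38cc = 0x8076
One's complement: ~0x8076
Checksum = 0x7f89


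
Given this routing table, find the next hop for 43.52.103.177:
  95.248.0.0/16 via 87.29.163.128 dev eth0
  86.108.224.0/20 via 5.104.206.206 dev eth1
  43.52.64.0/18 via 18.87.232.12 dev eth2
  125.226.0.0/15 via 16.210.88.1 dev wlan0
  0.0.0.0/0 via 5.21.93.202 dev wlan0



Longest prefix match for 43.52.103.177:
  /16 95.248.0.0: no
  /20 86.108.224.0: no
  /18 43.52.64.0: MATCH
  /15 125.226.0.0: no
  /0 0.0.0.0: MATCH
Selected: next-hop 18.87.232.12 via eth2 (matched /18)


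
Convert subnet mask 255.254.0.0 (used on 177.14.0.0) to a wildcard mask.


Subnet mask: 255.254.0.0
Wildcard = 255.255.255.255 - subnet mask
255 - 255 = 0
255 - 254 = 1
255 - 0 = 255
255 - 0 = 255
Wildcard: 0.1.255.255


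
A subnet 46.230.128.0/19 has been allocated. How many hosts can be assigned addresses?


Host bits = 32 - 19 = 13
Total addresses = 2^13 = 8192
Usable = total - 2 (network and broadcast)
Usable hosts: 8190


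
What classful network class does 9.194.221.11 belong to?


First octet: 9
Binary: 00001001
0xxxxxxx -> Class A (1-126)
Class A, default mask 255.0.0.0 (/8)


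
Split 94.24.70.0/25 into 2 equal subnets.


New prefix = 25 + 1 = 26
Each subnet has 64 addresses
  94.24.70.0/26
  94.24.70.64/26
Subnets: 94.24.70.0/26, 94.24.70.64/26


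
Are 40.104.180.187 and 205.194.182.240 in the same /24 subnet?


Mask: 255.255.255.0
40.104.180.187 AND mask = 40.104.180.0
205.194.182.240 AND mask = 205.194.182.0
No, different subnets (40.104.180.0 vs 205.194.182.0)


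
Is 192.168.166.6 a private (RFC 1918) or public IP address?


RFC 1918 private ranges:
  10.0.0.0/8 (10.0.0.0 - 10.255.255.255)
  172.16.0.0/12 (172.16.0.0 - 172.31.255.255)
  192.168.0.0/16 (192.168.0.0 - 192.168.255.255)
Private (in 192.168.0.0/16)


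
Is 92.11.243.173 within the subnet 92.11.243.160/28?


Subnet network: 92.11.243.160
Test IP AND mask: 92.11.243.160
Yes, 92.11.243.173 is in 92.11.243.160/28


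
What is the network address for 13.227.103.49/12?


IP:   00001101.11100011.01100111.00110001
Mask: 11111111.11110000.00000000.00000000
AND operation:
Net:  00001101.11100000.00000000.00000000
Network: 13.224.0.0/12


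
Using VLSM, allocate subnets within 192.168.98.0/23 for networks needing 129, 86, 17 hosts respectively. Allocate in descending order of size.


129 hosts -> /24 (254 usable): 192.168.98.0/24
86 hosts -> /25 (126 usable): 192.168.99.0/25
17 hosts -> /27 (30 usable): 192.168.99.128/27
Allocation: 192.168.98.0/24 (129 hosts, 254 usable); 192.168.99.0/25 (86 hosts, 126 usable); 192.168.99.128/27 (17 hosts, 30 usable)


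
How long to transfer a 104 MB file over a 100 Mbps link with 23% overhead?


Effective throughput = 100 * (1 - 23/100) = 77 Mbps
File size in Mb = 104 * 8 = 832 Mb
Time = 832 / 77
Time = 10.8052 seconds


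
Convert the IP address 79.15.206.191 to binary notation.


79 = 01001111
15 = 00001111
206 = 11001110
191 = 10111111
Binary: 01001111.00001111.11001110.10111111


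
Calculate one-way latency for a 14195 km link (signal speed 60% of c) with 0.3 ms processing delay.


Speed = 0.6 * 3e5 km/s = 180000 km/s
Propagation delay = 14195 / 180000 = 0.0789 s = 78.8611 ms
Processing delay = 0.3 ms
Total one-way latency = 79.1611 ms


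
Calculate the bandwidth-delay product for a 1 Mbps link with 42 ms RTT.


BDP = bandwidth * RTT
= 1 Mbps * 42 ms
= 1 * 1e6 * 42 / 1000 bits
= 42000 bits
= 5250 bytes
= 5.127 KB
BDP = 42000 bits (5250 bytes)


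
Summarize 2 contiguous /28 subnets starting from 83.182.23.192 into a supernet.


Original prefix: /28
Number of subnets: 2 = 2^1
New prefix = 28 - 1 = 27
Supernet: 83.182.23.192/27


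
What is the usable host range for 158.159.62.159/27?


Network: 158.159.62.128
Broadcast: 158.159.62.159
First usable = network + 1
Last usable = broadcast - 1
Range: 158.159.62.129 to 158.159.62.158


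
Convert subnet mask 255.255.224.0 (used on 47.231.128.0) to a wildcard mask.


Subnet mask: 255.255.224.0
Wildcard = 255.255.255.255 - subnet mask
255 - 255 = 0
255 - 255 = 0
255 - 224 = 31
255 - 0 = 255
Wildcard: 0.0.31.255


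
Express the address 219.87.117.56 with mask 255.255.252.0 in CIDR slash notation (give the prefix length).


Binary: 11111111.11111111.11111100.00000000
Count leading 1s
Prefix: /22


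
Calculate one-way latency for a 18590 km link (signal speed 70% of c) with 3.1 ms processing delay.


Speed = 0.7 * 3e5 km/s = 210000 km/s
Propagation delay = 18590 / 210000 = 0.0885 s = 88.5238 ms
Processing delay = 3.1 ms
Total one-way latency = 91.6238 ms


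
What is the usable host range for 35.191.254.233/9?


Network: 35.128.0.0
Broadcast: 35.255.255.255
First usable = network + 1
Last usable = broadcast - 1
Range: 35.128.0.1 to 35.255.255.254


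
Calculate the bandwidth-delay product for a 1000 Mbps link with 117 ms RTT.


BDP = bandwidth * RTT
= 1000 Mbps * 117 ms
= 1000 * 1e6 * 117 / 1000 bits
= 117000000 bits
= 14625000 bytes
= 14282.2266 KB
BDP = 117000000 bits (14625000 bytes)


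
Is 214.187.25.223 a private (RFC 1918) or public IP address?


RFC 1918 private ranges:
  10.0.0.0/8 (10.0.0.0 - 10.255.255.255)
  172.16.0.0/12 (172.16.0.0 - 172.31.255.255)
  192.168.0.0/16 (192.168.0.0 - 192.168.255.255)
Public (not in any RFC 1918 range)


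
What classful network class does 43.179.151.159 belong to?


First octet: 43
Binary: 00101011
0xxxxxxx -> Class A (1-126)
Class A, default mask 255.0.0.0 (/8)


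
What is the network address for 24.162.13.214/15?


IP:   00011000.10100010.00001101.11010110
Mask: 11111111.11111110.00000000.00000000
AND operation:
Net:  00011000.10100010.00000000.00000000
Network: 24.162.0.0/15


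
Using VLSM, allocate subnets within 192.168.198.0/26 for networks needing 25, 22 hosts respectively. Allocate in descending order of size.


25 hosts -> /27 (30 usable): 192.168.198.0/27
22 hosts -> /27 (30 usable): 192.168.198.32/27
Allocation: 192.168.198.0/27 (25 hosts, 30 usable); 192.168.198.32/27 (22 hosts, 30 usable)


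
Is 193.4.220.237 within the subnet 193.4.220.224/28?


Subnet network: 193.4.220.224
Test IP AND mask: 193.4.220.224
Yes, 193.4.220.237 is in 193.4.220.224/28


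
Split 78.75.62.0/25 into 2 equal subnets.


New prefix = 25 + 1 = 26
Each subnet has 64 addresses
  78.75.62.0/26
  78.75.62.64/26
Subnets: 78.75.62.0/26, 78.75.62.64/26


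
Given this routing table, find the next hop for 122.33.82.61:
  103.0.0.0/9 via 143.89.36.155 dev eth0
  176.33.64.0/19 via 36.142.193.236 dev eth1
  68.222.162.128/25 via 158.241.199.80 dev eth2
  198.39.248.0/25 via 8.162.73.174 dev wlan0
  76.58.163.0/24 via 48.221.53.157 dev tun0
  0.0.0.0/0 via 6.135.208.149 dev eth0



Longest prefix match for 122.33.82.61:
  /9 103.0.0.0: no
  /19 176.33.64.0: no
  /25 68.222.162.128: no
  /25 198.39.248.0: no
  /24 76.58.163.0: no
  /0 0.0.0.0: MATCH
Selected: next-hop 6.135.208.149 via eth0 (matched /0)


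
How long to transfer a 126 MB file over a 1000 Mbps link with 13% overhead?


Effective throughput = 1000 * (1 - 13/100) = 870 Mbps
File size in Mb = 126 * 8 = 1008 Mb
Time = 1008 / 870
Time = 1.1586 seconds


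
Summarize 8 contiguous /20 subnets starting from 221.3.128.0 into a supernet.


Original prefix: /20
Number of subnets: 8 = 2^3
New prefix = 20 - 3 = 17
Supernet: 221.3.128.0/17


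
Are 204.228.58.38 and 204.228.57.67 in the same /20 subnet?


Mask: 255.255.240.0
204.228.58.38 AND mask = 204.228.48.0
204.228.57.67 AND mask = 204.228.48.0
Yes, same subnet (204.228.48.0)


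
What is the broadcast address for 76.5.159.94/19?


Network: 76.5.128.0/19
Host bits = 13
Set all host bits to 1:
Broadcast: 76.5.159.255


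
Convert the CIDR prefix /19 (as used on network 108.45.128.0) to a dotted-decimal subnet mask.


/19 means 19 network bits, 13 host bits
Binary: 11111111111111111110000000000000
Mask: 255.255.224.0


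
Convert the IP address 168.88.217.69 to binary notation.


168 = 10101000
88 = 01011000
217 = 11011001
69 = 01000101
Binary: 10101000.01011000.11011001.01000101


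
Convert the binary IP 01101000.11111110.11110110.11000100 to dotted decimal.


01101000 = 104
11111110 = 254
11110110 = 246
11000100 = 196
IP: 104.254.246.196


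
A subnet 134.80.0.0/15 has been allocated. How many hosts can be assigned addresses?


Host bits = 32 - 15 = 17
Total addresses = 2^17 = 131072
Usable = total - 2 (network and broadcast)
Usable hosts: 131070


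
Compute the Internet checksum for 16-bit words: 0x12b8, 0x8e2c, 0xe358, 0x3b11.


Sum all words (with carry folding):
+ 0x12b8 = 0x12b8
+ 0x8e2c = 0xa0e4
+ 0xe358 = 0x843d
+ 0x3b11 = 0xbf4e
One's complement: ~0xbf4e
Checksum = 0x40b1


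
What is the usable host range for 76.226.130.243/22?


Network: 76.226.128.0
Broadcast: 76.226.131.255
First usable = network + 1
Last usable = broadcast - 1
Range: 76.226.128.1 to 76.226.131.254


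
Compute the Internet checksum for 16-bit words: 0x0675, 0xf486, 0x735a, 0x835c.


Sum all words (with carry folding):
+ 0x0675 = 0x0675
+ 0xf486 = 0xfafb
+ 0x735a = 0x6e56
+ 0x835c = 0xf1b2
One's complement: ~0xf1b2
Checksum = 0x0e4d


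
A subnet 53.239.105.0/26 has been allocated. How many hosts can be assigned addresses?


Host bits = 32 - 26 = 6
Total addresses = 2^6 = 64
Usable = total - 2 (network and broadcast)
Usable hosts: 62


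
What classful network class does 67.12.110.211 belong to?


First octet: 67
Binary: 01000011
0xxxxxxx -> Class A (1-126)
Class A, default mask 255.0.0.0 (/8)


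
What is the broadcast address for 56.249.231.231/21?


Network: 56.249.224.0/21
Host bits = 11
Set all host bits to 1:
Broadcast: 56.249.231.255


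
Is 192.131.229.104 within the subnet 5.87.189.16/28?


Subnet network: 5.87.189.16
Test IP AND mask: 192.131.229.96
No, 192.131.229.104 is not in 5.87.189.16/28


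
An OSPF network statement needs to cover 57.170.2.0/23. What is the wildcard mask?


Subnet mask: 255.255.254.0
Wildcard = 255.255.255.255 - subnet mask
255 - 255 = 0
255 - 255 = 0
255 - 254 = 1
255 - 0 = 255
Wildcard: 0.0.1.255


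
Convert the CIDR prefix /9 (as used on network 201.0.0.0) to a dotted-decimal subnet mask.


/9 means 9 network bits, 23 host bits
Binary: 11111111100000000000000000000000
Mask: 255.128.0.0


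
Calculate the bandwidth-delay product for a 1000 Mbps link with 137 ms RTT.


BDP = bandwidth * RTT
= 1000 Mbps * 137 ms
= 1000 * 1e6 * 137 / 1000 bits
= 137000000 bits
= 17125000 bytes
= 16723.6328 KB
BDP = 137000000 bits (17125000 bytes)


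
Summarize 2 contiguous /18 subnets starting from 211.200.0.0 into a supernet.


Original prefix: /18
Number of subnets: 2 = 2^1
New prefix = 18 - 1 = 17
Supernet: 211.200.0.0/17


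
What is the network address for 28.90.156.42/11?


IP:   00011100.01011010.10011100.00101010
Mask: 11111111.11100000.00000000.00000000
AND operation:
Net:  00011100.01000000.00000000.00000000
Network: 28.64.0.0/11


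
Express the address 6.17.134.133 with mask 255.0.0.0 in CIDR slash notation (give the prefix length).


Binary: 11111111.00000000.00000000.00000000
Count leading 1s
Prefix: /8


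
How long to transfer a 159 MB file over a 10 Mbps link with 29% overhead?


Effective throughput = 10 * (1 - 29/100) = 7.1 Mbps
File size in Mb = 159 * 8 = 1272 Mb
Time = 1272 / 7.1
Time = 179.1549 seconds


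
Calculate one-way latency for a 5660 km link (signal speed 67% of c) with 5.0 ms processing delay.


Speed = 0.67 * 3e5 km/s = 201000 km/s
Propagation delay = 5660 / 201000 = 0.0282 s = 28.1592 ms
Processing delay = 5.0 ms
Total one-way latency = 33.1592 ms


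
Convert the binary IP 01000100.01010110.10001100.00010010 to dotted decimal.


01000100 = 68
01010110 = 86
10001100 = 140
00010010 = 18
IP: 68.86.140.18


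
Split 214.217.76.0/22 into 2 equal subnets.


New prefix = 22 + 1 = 23
Each subnet has 512 addresses
  214.217.76.0/23
  214.217.78.0/23
Subnets: 214.217.76.0/23, 214.217.78.0/23


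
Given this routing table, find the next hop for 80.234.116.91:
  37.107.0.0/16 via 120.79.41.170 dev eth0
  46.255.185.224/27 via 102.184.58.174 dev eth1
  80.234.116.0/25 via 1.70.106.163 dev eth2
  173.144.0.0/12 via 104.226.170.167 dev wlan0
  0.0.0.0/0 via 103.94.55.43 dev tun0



Longest prefix match for 80.234.116.91:
  /16 37.107.0.0: no
  /27 46.255.185.224: no
  /25 80.234.116.0: MATCH
  /12 173.144.0.0: no
  /0 0.0.0.0: MATCH
Selected: next-hop 1.70.106.163 via eth2 (matched /25)


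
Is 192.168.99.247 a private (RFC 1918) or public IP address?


RFC 1918 private ranges:
  10.0.0.0/8 (10.0.0.0 - 10.255.255.255)
  172.16.0.0/12 (172.16.0.0 - 172.31.255.255)
  192.168.0.0/16 (192.168.0.0 - 192.168.255.255)
Private (in 192.168.0.0/16)


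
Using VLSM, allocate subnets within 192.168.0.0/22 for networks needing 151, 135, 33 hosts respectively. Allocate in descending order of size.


151 hosts -> /24 (254 usable): 192.168.0.0/24
135 hosts -> /24 (254 usable): 192.168.1.0/24
33 hosts -> /26 (62 usable): 192.168.2.0/26
Allocation: 192.168.0.0/24 (151 hosts, 254 usable); 192.168.1.0/24 (135 hosts, 254 usable); 192.168.2.0/26 (33 hosts, 62 usable)


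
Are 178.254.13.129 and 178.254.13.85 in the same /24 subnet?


Mask: 255.255.255.0
178.254.13.129 AND mask = 178.254.13.0
178.254.13.85 AND mask = 178.254.13.0
Yes, same subnet (178.254.13.0)


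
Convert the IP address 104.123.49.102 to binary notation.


104 = 01101000
123 = 01111011
49 = 00110001
102 = 01100110
Binary: 01101000.01111011.00110001.01100110


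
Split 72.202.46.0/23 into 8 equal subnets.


New prefix = 23 + 3 = 26
Each subnet has 64 addresses
  72.202.46.0/26
  72.202.46.64/26
  72.202.46.128/26
  72.202.46.192/26
  72.202.47.0/26
  72.202.47.64/26
  72.202.47.128/26
  72.202.47.192/26
Subnets: 72.202.46.0/26, 72.202.46.64/26, 72.202.46.128/26, 72.202.46.192/26, 72.202.47.0/26, 72.202.47.64/26, 72.202.47.128/26, 72.202.47.192/26


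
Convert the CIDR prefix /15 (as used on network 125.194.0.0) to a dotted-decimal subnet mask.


/15 means 15 network bits, 17 host bits
Binary: 11111111111111100000000000000000
Mask: 255.254.0.0


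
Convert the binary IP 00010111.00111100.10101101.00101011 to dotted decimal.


00010111 = 23
00111100 = 60
10101101 = 173
00101011 = 43
IP: 23.60.173.43


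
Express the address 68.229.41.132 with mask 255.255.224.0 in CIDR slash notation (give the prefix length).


Binary: 11111111.11111111.11100000.00000000
Count leading 1s
Prefix: /19


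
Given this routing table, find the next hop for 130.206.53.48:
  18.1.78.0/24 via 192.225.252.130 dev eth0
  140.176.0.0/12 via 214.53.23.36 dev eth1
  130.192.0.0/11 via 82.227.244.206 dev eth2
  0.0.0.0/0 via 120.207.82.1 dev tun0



Longest prefix match for 130.206.53.48:
  /24 18.1.78.0: no
  /12 140.176.0.0: no
  /11 130.192.0.0: MATCH
  /0 0.0.0.0: MATCH
Selected: next-hop 82.227.244.206 via eth2 (matched /11)


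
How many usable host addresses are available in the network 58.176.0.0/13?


Host bits = 32 - 13 = 19
Total addresses = 2^19 = 524288
Usable = total - 2 (network and broadcast)
Usable hosts: 524286


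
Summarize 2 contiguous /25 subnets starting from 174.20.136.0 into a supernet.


Original prefix: /25
Number of subnets: 2 = 2^1
New prefix = 25 - 1 = 24
Supernet: 174.20.136.0/24


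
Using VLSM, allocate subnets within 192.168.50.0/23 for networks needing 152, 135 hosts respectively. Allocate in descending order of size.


152 hosts -> /24 (254 usable): 192.168.50.0/24
135 hosts -> /24 (254 usable): 192.168.51.0/24
Allocation: 192.168.50.0/24 (152 hosts, 254 usable); 192.168.51.0/24 (135 hosts, 254 usable)


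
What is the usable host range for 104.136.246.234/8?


Network: 104.0.0.0
Broadcast: 104.255.255.255
First usable = network + 1
Last usable = broadcast - 1
Range: 104.0.0.1 to 104.255.255.254


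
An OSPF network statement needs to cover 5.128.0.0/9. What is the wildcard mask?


Subnet mask: 255.128.0.0
Wildcard = 255.255.255.255 - subnet mask
255 - 255 = 0
255 - 128 = 127
255 - 0 = 255
255 - 0 = 255
Wildcard: 0.127.255.255


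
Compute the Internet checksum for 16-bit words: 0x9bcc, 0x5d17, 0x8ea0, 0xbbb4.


Sum all words (with carry folding):
+ 0x9bcc = 0x9bcc
+ 0x5d17 = 0xf8e3
+ 0x8ea0 = 0x8784
+ 0xbbb4 = 0x4339
One's complement: ~0x4339
Checksum = 0xbcc6


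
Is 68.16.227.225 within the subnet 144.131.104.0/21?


Subnet network: 144.131.104.0
Test IP AND mask: 68.16.224.0
No, 68.16.227.225 is not in 144.131.104.0/21


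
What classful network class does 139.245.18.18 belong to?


First octet: 139
Binary: 10001011
10xxxxxx -> Class B (128-191)
Class B, default mask 255.255.0.0 (/16)


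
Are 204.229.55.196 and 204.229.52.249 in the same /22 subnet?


Mask: 255.255.252.0
204.229.55.196 AND mask = 204.229.52.0
204.229.52.249 AND mask = 204.229.52.0
Yes, same subnet (204.229.52.0)


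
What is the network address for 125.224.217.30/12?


IP:   01111101.11100000.11011001.00011110
Mask: 11111111.11110000.00000000.00000000
AND operation:
Net:  01111101.11100000.00000000.00000000
Network: 125.224.0.0/12


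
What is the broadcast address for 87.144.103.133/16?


Network: 87.144.0.0/16
Host bits = 16
Set all host bits to 1:
Broadcast: 87.144.255.255


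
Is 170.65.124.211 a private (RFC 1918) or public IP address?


RFC 1918 private ranges:
  10.0.0.0/8 (10.0.0.0 - 10.255.255.255)
  172.16.0.0/12 (172.16.0.0 - 172.31.255.255)
  192.168.0.0/16 (192.168.0.0 - 192.168.255.255)
Public (not in any RFC 1918 range)


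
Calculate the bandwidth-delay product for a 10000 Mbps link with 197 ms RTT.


BDP = bandwidth * RTT
= 10000 Mbps * 197 ms
= 10000 * 1e6 * 197 / 1000 bits
= 1970000000 bits
= 246250000 bytes
= 240478.5156 KB
BDP = 1970000000 bits (246250000 bytes)


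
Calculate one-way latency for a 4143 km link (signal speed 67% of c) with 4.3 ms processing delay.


Speed = 0.67 * 3e5 km/s = 201000 km/s
Propagation delay = 4143 / 201000 = 0.0206 s = 20.6119 ms
Processing delay = 4.3 ms
Total one-way latency = 24.9119 ms


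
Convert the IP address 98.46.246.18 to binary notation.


98 = 01100010
46 = 00101110
246 = 11110110
18 = 00010010
Binary: 01100010.00101110.11110110.00010010


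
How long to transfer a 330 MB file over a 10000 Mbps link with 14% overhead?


Effective throughput = 10000 * (1 - 14/100) = 8600 Mbps
File size in Mb = 330 * 8 = 2640 Mb
Time = 2640 / 8600
Time = 0.307 seconds


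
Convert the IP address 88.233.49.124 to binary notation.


88 = 01011000
233 = 11101001
49 = 00110001
124 = 01111100
Binary: 01011000.11101001.00110001.01111100


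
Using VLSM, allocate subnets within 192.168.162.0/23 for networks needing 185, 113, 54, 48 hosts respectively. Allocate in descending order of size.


185 hosts -> /24 (254 usable): 192.168.162.0/24
113 hosts -> /25 (126 usable): 192.168.163.0/25
54 hosts -> /26 (62 usable): 192.168.163.128/26
48 hosts -> /26 (62 usable): 192.168.163.192/26
Allocation: 192.168.162.0/24 (185 hosts, 254 usable); 192.168.163.0/25 (113 hosts, 126 usable); 192.168.163.128/26 (54 hosts, 62 usable); 192.168.163.192/26 (48 hosts, 62 usable)


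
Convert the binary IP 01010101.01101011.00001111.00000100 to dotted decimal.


01010101 = 85
01101011 = 107
00001111 = 15
00000100 = 4
IP: 85.107.15.4


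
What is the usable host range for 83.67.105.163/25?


Network: 83.67.105.128
Broadcast: 83.67.105.255
First usable = network + 1
Last usable = broadcast - 1
Range: 83.67.105.129 to 83.67.105.254


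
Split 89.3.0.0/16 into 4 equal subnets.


New prefix = 16 + 2 = 18
Each subnet has 16384 addresses
  89.3.0.0/18
  89.3.64.0/18
  89.3.128.0/18
  89.3.192.0/18
Subnets: 89.3.0.0/18, 89.3.64.0/18, 89.3.128.0/18, 89.3.192.0/18


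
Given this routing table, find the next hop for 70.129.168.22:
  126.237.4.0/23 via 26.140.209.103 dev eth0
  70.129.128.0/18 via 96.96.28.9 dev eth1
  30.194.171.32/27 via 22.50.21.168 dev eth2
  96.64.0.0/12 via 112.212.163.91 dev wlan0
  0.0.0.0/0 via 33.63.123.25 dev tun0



Longest prefix match for 70.129.168.22:
  /23 126.237.4.0: no
  /18 70.129.128.0: MATCH
  /27 30.194.171.32: no
  /12 96.64.0.0: no
  /0 0.0.0.0: MATCH
Selected: next-hop 96.96.28.9 via eth1 (matched /18)


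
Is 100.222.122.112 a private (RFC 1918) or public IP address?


RFC 1918 private ranges:
  10.0.0.0/8 (10.0.0.0 - 10.255.255.255)
  172.16.0.0/12 (172.16.0.0 - 172.31.255.255)
  192.168.0.0/16 (192.168.0.0 - 192.168.255.255)
Public (not in any RFC 1918 range)


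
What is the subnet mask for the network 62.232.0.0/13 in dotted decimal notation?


/13 means 13 network bits, 19 host bits
Binary: 11111111111110000000000000000000
Mask: 255.248.0.0


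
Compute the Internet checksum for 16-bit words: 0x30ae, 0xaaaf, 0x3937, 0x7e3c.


Sum all words (with carry folding):
+ 0x30ae = 0x30ae
+ 0xaaaf = 0xdb5d
+ 0x3937 = 0x1495
+ 0x7e3c = 0x92d1
One's complement: ~0x92d1
Checksum = 0x6d2e


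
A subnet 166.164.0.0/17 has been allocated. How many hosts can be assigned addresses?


Host bits = 32 - 17 = 15
Total addresses = 2^15 = 32768
Usable = total - 2 (network and broadcast)
Usable hosts: 32766


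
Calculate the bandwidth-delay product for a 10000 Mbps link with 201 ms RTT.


BDP = bandwidth * RTT
= 10000 Mbps * 201 ms
= 10000 * 1e6 * 201 / 1000 bits
= 2010000000 bits
= 251250000 bytes
= 245361.3281 KB
BDP = 2010000000 bits (251250000 bytes)


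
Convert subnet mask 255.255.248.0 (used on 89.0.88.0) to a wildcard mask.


Subnet mask: 255.255.248.0
Wildcard = 255.255.255.255 - subnet mask
255 - 255 = 0
255 - 255 = 0
255 - 248 = 7
255 - 0 = 255
Wildcard: 0.0.7.255


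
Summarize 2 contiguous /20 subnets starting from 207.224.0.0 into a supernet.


Original prefix: /20
Number of subnets: 2 = 2^1
New prefix = 20 - 1 = 19
Supernet: 207.224.0.0/19


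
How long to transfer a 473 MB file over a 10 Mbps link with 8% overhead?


Effective throughput = 10 * (1 - 8/100) = 9.2 Mbps
File size in Mb = 473 * 8 = 3784 Mb
Time = 3784 / 9.2
Time = 411.3043 seconds


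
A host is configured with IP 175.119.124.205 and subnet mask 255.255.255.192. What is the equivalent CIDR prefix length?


Binary: 11111111.11111111.11111111.11000000
Count leading 1s
Prefix: /26


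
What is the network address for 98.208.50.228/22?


IP:   01100010.11010000.00110010.11100100
Mask: 11111111.11111111.11111100.00000000
AND operation:
Net:  01100010.11010000.00110000.00000000
Network: 98.208.48.0/22


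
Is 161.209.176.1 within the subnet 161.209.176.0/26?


Subnet network: 161.209.176.0
Test IP AND mask: 161.209.176.0
Yes, 161.209.176.1 is in 161.209.176.0/26


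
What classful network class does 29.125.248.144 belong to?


First octet: 29
Binary: 00011101
0xxxxxxx -> Class A (1-126)
Class A, default mask 255.0.0.0 (/8)


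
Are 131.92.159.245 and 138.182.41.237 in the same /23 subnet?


Mask: 255.255.254.0
131.92.159.245 AND mask = 131.92.158.0
138.182.41.237 AND mask = 138.182.40.0
No, different subnets (131.92.158.0 vs 138.182.40.0)


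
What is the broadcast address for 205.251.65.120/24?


Network: 205.251.65.0/24
Host bits = 8
Set all host bits to 1:
Broadcast: 205.251.65.255


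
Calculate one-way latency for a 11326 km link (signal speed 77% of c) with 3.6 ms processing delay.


Speed = 0.77 * 3e5 km/s = 231000 km/s
Propagation delay = 11326 / 231000 = 0.049 s = 49.0303 ms
Processing delay = 3.6 ms
Total one-way latency = 52.6303 ms


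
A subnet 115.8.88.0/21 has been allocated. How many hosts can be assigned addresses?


Host bits = 32 - 21 = 11
Total addresses = 2^11 = 2048
Usable = total - 2 (network and broadcast)
Usable hosts: 2046


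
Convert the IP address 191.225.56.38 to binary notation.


191 = 10111111
225 = 11100001
56 = 00111000
38 = 00100110
Binary: 10111111.11100001.00111000.00100110


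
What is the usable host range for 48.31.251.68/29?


Network: 48.31.251.64
Broadcast: 48.31.251.71
First usable = network + 1
Last usable = broadcast - 1
Range: 48.31.251.65 to 48.31.251.70


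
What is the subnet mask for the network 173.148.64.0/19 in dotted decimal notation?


/19 means 19 network bits, 13 host bits
Binary: 11111111111111111110000000000000
Mask: 255.255.224.0


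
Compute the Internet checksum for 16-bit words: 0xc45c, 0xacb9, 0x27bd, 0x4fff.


Sum all words (with carry folding):
+ 0xc45c = 0xc45c
+ 0xacb9 = 0x7116
+ 0x27bd = 0x98d3
+ 0x4fff = 0xe8d2
One's complement: ~0xe8d2
Checksum = 0x172d


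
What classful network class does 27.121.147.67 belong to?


First octet: 27
Binary: 00011011
0xxxxxxx -> Class A (1-126)
Class A, default mask 255.0.0.0 (/8)


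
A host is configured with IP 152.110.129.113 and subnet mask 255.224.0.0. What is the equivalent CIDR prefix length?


Binary: 11111111.11100000.00000000.00000000
Count leading 1s
Prefix: /11


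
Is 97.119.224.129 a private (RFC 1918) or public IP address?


RFC 1918 private ranges:
  10.0.0.0/8 (10.0.0.0 - 10.255.255.255)
  172.16.0.0/12 (172.16.0.0 - 172.31.255.255)
  192.168.0.0/16 (192.168.0.0 - 192.168.255.255)
Public (not in any RFC 1918 range)


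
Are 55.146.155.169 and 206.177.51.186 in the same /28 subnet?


Mask: 255.255.255.240
55.146.155.169 AND mask = 55.146.155.160
206.177.51.186 AND mask = 206.177.51.176
No, different subnets (55.146.155.160 vs 206.177.51.176)


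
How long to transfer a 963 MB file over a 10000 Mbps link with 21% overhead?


Effective throughput = 10000 * (1 - 21/100) = 7900 Mbps
File size in Mb = 963 * 8 = 7704 Mb
Time = 7704 / 7900
Time = 0.9752 seconds


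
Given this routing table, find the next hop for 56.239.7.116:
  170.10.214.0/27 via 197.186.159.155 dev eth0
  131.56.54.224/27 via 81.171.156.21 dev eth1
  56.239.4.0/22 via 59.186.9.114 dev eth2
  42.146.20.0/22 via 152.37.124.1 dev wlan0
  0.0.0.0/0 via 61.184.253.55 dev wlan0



Longest prefix match for 56.239.7.116:
  /27 170.10.214.0: no
  /27 131.56.54.224: no
  /22 56.239.4.0: MATCH
  /22 42.146.20.0: no
  /0 0.0.0.0: MATCH
Selected: next-hop 59.186.9.114 via eth2 (matched /22)


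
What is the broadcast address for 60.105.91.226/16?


Network: 60.105.0.0/16
Host bits = 16
Set all host bits to 1:
Broadcast: 60.105.255.255


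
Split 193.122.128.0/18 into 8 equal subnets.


New prefix = 18 + 3 = 21
Each subnet has 2048 addresses
  193.122.128.0/21
  193.122.136.0/21
  193.122.144.0/21
  193.122.152.0/21
  193.122.160.0/21
  193.122.168.0/21
  193.122.176.0/21
  193.122.184.0/21
Subnets: 193.122.128.0/21, 193.122.136.0/21, 193.122.144.0/21, 193.122.152.0/21, 193.122.160.0/21, 193.122.168.0/21, 193.122.176.0/21, 193.122.184.0/21


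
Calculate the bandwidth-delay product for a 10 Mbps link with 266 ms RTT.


BDP = bandwidth * RTT
= 10 Mbps * 266 ms
= 10 * 1e6 * 266 / 1000 bits
= 2660000 bits
= 332500 bytes
= 324.707 KB
BDP = 2660000 bits (332500 bytes)


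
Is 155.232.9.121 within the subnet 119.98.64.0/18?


Subnet network: 119.98.64.0
Test IP AND mask: 155.232.0.0
No, 155.232.9.121 is not in 119.98.64.0/18


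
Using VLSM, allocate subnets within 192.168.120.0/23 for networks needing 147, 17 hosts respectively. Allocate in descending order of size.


147 hosts -> /24 (254 usable): 192.168.120.0/24
17 hosts -> /27 (30 usable): 192.168.121.0/27
Allocation: 192.168.120.0/24 (147 hosts, 254 usable); 192.168.121.0/27 (17 hosts, 30 usable)


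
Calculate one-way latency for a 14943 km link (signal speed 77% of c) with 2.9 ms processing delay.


Speed = 0.77 * 3e5 km/s = 231000 km/s
Propagation delay = 14943 / 231000 = 0.0647 s = 64.6883 ms
Processing delay = 2.9 ms
Total one-way latency = 67.5883 ms


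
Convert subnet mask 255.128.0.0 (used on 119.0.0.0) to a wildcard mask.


Subnet mask: 255.128.0.0
Wildcard = 255.255.255.255 - subnet mask
255 - 255 = 0
255 - 128 = 127
255 - 0 = 255
255 - 0 = 255
Wildcard: 0.127.255.255


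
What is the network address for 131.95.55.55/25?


IP:   10000011.01011111.00110111.00110111
Mask: 11111111.11111111.11111111.10000000
AND operation:
Net:  10000011.01011111.00110111.00000000
Network: 131.95.55.0/25


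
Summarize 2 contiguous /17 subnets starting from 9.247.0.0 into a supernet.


Original prefix: /17
Number of subnets: 2 = 2^1
New prefix = 17 - 1 = 16
Supernet: 9.247.0.0/16


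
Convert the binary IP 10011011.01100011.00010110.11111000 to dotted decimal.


10011011 = 155
01100011 = 99
00010110 = 22
11111000 = 248
IP: 155.99.22.248


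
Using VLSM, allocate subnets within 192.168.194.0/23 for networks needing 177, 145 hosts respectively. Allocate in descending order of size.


177 hosts -> /24 (254 usable): 192.168.194.0/24
145 hosts -> /24 (254 usable): 192.168.195.0/24
Allocation: 192.168.194.0/24 (177 hosts, 254 usable); 192.168.195.0/24 (145 hosts, 254 usable)


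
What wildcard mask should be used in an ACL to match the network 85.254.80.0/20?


Subnet mask: 255.255.240.0
Wildcard = 255.255.255.255 - subnet mask
255 - 255 = 0
255 - 255 = 0
255 - 240 = 15
255 - 0 = 255
Wildcard: 0.0.15.255


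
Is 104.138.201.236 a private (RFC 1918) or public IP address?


RFC 1918 private ranges:
  10.0.0.0/8 (10.0.0.0 - 10.255.255.255)
  172.16.0.0/12 (172.16.0.0 - 172.31.255.255)
  192.168.0.0/16 (192.168.0.0 - 192.168.255.255)
Public (not in any RFC 1918 range)


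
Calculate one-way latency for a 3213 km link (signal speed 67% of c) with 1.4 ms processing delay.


Speed = 0.67 * 3e5 km/s = 201000 km/s
Propagation delay = 3213 / 201000 = 0.016 s = 15.9851 ms
Processing delay = 1.4 ms
Total one-way latency = 17.3851 ms


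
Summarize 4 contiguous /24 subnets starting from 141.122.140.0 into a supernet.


Original prefix: /24
Number of subnets: 4 = 2^2
New prefix = 24 - 2 = 22
Supernet: 141.122.140.0/22


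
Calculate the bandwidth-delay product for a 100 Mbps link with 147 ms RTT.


BDP = bandwidth * RTT
= 100 Mbps * 147 ms
= 100 * 1e6 * 147 / 1000 bits
= 14700000 bits
= 1837500 bytes
= 1794.4336 KB
BDP = 14700000 bits (1837500 bytes)


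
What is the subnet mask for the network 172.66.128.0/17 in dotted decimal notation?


/17 means 17 network bits, 15 host bits
Binary: 11111111111111111000000000000000
Mask: 255.255.128.0


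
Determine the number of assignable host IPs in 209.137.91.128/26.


Host bits = 32 - 26 = 6
Total addresses = 2^6 = 64
Usable = total - 2 (network and broadcast)
Usable hosts: 62


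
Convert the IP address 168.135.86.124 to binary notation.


168 = 10101000
135 = 10000111
86 = 01010110
124 = 01111100
Binary: 10101000.10000111.01010110.01111100


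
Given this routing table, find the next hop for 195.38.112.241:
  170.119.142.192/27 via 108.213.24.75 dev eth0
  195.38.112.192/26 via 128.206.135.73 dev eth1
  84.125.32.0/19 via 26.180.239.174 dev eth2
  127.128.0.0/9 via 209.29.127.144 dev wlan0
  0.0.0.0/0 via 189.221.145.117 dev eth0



Longest prefix match for 195.38.112.241:
  /27 170.119.142.192: no
  /26 195.38.112.192: MATCH
  /19 84.125.32.0: no
  /9 127.128.0.0: no
  /0 0.0.0.0: MATCH
Selected: next-hop 128.206.135.73 via eth1 (matched /26)


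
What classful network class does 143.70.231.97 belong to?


First octet: 143
Binary: 10001111
10xxxxxx -> Class B (128-191)
Class B, default mask 255.255.0.0 (/16)


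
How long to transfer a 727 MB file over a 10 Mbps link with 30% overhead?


Effective throughput = 10 * (1 - 30/100) = 7 Mbps
File size in Mb = 727 * 8 = 5816 Mb
Time = 5816 / 7
Time = 830.8571 seconds


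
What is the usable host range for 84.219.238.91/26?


Network: 84.219.238.64
Broadcast: 84.219.238.127
First usable = network + 1
Last usable = broadcast - 1
Range: 84.219.238.65 to 84.219.238.126


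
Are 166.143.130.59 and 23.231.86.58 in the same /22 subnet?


Mask: 255.255.252.0
166.143.130.59 AND mask = 166.143.128.0
23.231.86.58 AND mask = 23.231.84.0
No, different subnets (166.143.128.0 vs 23.231.84.0)


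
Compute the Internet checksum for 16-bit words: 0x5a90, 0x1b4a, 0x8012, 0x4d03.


Sum all words (with carry folding):
+ 0x5a90 = 0x5a90
+ 0x1b4a = 0x75da
+ 0x8012 = 0xf5ec
+ 0x4d03 = 0x42f0
One's complement: ~0x42f0
Checksum = 0xbd0f


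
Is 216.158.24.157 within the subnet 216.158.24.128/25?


Subnet network: 216.158.24.128
Test IP AND mask: 216.158.24.128
Yes, 216.158.24.157 is in 216.158.24.128/25


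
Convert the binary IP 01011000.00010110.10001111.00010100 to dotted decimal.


01011000 = 88
00010110 = 22
10001111 = 143
00010100 = 20
IP: 88.22.143.20


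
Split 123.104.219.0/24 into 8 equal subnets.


New prefix = 24 + 3 = 27
Each subnet has 32 addresses
  123.104.219.0/27
  123.104.219.32/27
  123.104.219.64/27
  123.104.219.96/27
  123.104.219.128/27
  123.104.219.160/27
  123.104.219.192/27
  123.104.219.224/27
Subnets: 123.104.219.0/27, 123.104.219.32/27, 123.104.219.64/27, 123.104.219.96/27, 123.104.219.128/27, 123.104.219.160/27, 123.104.219.192/27, 123.104.219.224/27


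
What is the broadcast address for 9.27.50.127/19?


Network: 9.27.32.0/19
Host bits = 13
Set all host bits to 1:
Broadcast: 9.27.63.255


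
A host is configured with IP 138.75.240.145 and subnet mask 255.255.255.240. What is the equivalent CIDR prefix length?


Binary: 11111111.11111111.11111111.11110000
Count leading 1s
Prefix: /28


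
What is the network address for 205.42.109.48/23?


IP:   11001101.00101010.01101101.00110000
Mask: 11111111.11111111.11111110.00000000
AND operation:
Net:  11001101.00101010.01101100.00000000
Network: 205.42.108.0/23


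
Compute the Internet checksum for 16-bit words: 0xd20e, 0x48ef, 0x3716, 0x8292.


Sum all words (with carry folding):
+ 0xd20e = 0xd20e
+ 0x48ef = 0x1afe
+ 0x3716 = 0x5214
+ 0x8292 = 0xd4a6
One's complement: ~0xd4a6
Checksum = 0x2b59


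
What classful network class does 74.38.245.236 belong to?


First octet: 74
Binary: 01001010
0xxxxxxx -> Class A (1-126)
Class A, default mask 255.0.0.0 (/8)


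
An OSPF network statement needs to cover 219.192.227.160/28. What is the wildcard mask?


Subnet mask: 255.255.255.240
Wildcard = 255.255.255.255 - subnet mask
255 - 255 = 0
255 - 255 = 0
255 - 255 = 0
255 - 240 = 15
Wildcard: 0.0.0.15
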